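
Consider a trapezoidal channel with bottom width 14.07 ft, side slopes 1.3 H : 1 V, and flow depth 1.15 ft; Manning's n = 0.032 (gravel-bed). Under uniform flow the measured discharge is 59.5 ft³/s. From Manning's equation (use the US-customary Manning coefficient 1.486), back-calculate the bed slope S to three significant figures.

A = (b + z·y)·y = (14.07 + 1.3×1.15)×1.15 = 17.90 ft²
P = b + 2y√(1+z²) = 14.07 + 2×1.15×√(1+1.3²) = 17.84 ft
R = A/P = 17.90/17.84 = 1.003 ft
S = (Q·n / (1.486·A·R^(2/3)))² = (59.5×0.032 / (1.486×17.90×1.002))² = 0.005102

0.00510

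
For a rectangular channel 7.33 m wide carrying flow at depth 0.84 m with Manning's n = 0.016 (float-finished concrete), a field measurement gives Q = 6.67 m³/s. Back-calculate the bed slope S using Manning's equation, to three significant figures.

A = b·y = 7.33 × 0.84 = 6.157 m²
P = b + 2y = 7.33 + 2×0.84 = 9.010 m
R = A/P = 6.157/9.010 = 0.6834 m
S = (Q·n / (1·A·R^(2/3)))² = (6.67×0.016 / (1×6.157×0.7758))² = 0.0004991

0.000499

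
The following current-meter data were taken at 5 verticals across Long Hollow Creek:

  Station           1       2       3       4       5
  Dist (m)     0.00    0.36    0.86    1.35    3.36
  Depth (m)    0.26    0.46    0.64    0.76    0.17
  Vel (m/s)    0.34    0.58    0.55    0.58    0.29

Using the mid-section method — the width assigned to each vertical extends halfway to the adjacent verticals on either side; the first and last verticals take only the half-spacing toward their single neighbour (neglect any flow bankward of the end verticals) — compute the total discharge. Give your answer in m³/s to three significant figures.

w_1 = (0.36 − 0.00)/2 = 0.18 m; q_1 = 0.34 × 0.26 × 0.18 = 0.01591 m³/s
w_2 = (0.86 − 0.00)/2 = 0.43 m; q_2 = 0.58 × 0.46 × 0.43 = 0.1147 m³/s
w_3 = (1.35 − 0.36)/2 = 0.495 m; q_3 = 0.55 × 0.64 × 0.495 = 0.1742 m³/s
w_4 = (3.36 − 0.86)/2 = 1.25 m; q_4 = 0.58 × 0.76 × 1.25 = 0.5510 m³/s
w_5 = (3.36 − 1.35)/2 = 1.005 m; q_5 = 0.29 × 0.17 × 1.005 = 0.04955 m³/s
Q = Σ qᵢ = 0.9054 m³/s

0.905 m³/s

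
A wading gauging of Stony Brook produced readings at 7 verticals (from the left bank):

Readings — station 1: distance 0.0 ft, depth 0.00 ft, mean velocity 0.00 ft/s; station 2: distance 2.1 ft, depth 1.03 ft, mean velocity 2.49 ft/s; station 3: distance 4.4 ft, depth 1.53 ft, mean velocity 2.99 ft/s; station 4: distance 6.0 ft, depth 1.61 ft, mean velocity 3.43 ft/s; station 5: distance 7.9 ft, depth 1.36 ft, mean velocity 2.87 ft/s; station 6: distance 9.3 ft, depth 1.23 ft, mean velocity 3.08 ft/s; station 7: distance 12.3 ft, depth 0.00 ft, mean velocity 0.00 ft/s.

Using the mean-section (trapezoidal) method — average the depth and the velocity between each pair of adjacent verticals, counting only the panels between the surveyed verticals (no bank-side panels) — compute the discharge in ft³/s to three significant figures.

Panel 1-2: Δb = 2.1 ft, d̄ = (0.00+1.03)/2 = 0.515, v̄ = (0.00+2.49)/2 = 1.245 → q = 2.1×0.515×1.245 = 1.346 ft³/s
Panel 2-3: Δb = 2.3 ft, d̄ = (1.03+1.53)/2 = 1.28, v̄ = (2.49+2.99)/2 = 2.74 → q = 2.3×1.28×2.74 = 8.067 ft³/s
Panel 3-4: Δb = 1.6 ft, d̄ = (1.53+1.61)/2 = 1.57, v̄ = (2.99+3.43)/2 = 3.21 → q = 1.6×1.57×3.21 = 8.064 ft³/s
Panel 4-5: Δb = 1.9 ft, d̄ = (1.61+1.36)/2 = 1.485, v̄ = (3.43+2.87)/2 = 3.15 → q = 1.9×1.485×3.15 = 8.888 ft³/s
Panel 5-6: Δb = 1.4 ft, d̄ = (1.36+1.23)/2 = 1.295, v̄ = (2.87+3.08)/2 = 2.975 → q = 1.4×1.295×2.975 = 5.394 ft³/s
Panel 6-7: Δb = 3 ft, d̄ = (1.23+0.00)/2 = 0.615, v̄ = (3.08+0.00)/2 = 1.54 → q = 3×0.615×1.54 = 2.841 ft³/s
Q = Σ q = 34.60 ft³/s

34.6 ft³/s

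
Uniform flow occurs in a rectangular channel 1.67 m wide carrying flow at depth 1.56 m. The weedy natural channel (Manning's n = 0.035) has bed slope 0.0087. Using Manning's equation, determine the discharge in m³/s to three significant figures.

A = b·y = 1.67 × 1.56 = 2.605 m²
P = b + 2y = 1.67 + 2×1.56 = 4.790 m
R = A/P = 2.605/4.790 = 0.5439 m
Q = (1/n)·A·R^(2/3)·S^(1/2) = (1/0.035) × 2.605 × 0.5439^(2/3) × 0.0087^(1/2) = 4.626 m³/s

4.63 m³/s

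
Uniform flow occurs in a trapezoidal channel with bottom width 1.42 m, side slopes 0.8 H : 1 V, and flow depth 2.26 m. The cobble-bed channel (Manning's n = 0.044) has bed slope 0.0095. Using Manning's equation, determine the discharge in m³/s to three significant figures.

16.3 m³/s

A = (b + z·y)·y = (1.42 + 0.8×2.26)×2.26 = 7.295 m²
P = b + 2y√(1+z²) = 1.42 + 2×2.26×√(1+0.8²) = 7.208 m
R = A/P = 7.295/7.208 = 1.012 m
Q = (1/n)·A·R^(2/3)·S^(1/2) = (1/0.044) × 7.295 × 1.012^(2/3) × 0.0095^(1/2) = 16.29 m³/s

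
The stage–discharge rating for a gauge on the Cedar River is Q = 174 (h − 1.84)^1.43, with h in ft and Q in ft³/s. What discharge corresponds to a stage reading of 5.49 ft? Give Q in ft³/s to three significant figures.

Q = 174 × (5.49 − 1.84)^1.43 = 174 × 3.65^1.43 = 1108 ft³/s

1110 ft³/s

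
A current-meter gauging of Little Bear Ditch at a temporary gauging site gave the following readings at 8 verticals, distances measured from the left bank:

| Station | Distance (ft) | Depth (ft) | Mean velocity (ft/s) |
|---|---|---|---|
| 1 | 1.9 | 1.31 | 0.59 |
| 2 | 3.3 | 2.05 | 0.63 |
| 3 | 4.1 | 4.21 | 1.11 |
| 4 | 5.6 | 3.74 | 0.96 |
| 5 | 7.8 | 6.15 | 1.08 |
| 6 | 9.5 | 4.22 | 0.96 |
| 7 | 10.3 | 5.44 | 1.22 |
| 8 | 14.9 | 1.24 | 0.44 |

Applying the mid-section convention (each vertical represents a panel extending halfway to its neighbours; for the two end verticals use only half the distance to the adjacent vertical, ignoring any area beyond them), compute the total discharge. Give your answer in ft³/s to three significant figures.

w_1 = (3.3 − 1.9)/2 = 0.7 ft; q_1 = 0.59 × 1.31 × 0.7 = 0.5410 ft³/s
w_2 = (4.1 − 1.9)/2 = 1.1 ft; q_2 = 0.63 × 2.05 × 1.1 = 1.421 ft³/s
w_3 = (5.6 − 3.3)/2 = 1.15 ft; q_3 = 1.11 × 4.21 × 1.15 = 5.374 ft³/s
w_4 = (7.8 − 4.1)/2 = 1.85 ft; q_4 = 0.96 × 3.74 × 1.85 = 6.642 ft³/s
w_5 = (9.5 − 5.6)/2 = 1.95 ft; q_5 = 1.08 × 6.15 × 1.95 = 12.95 ft³/s
w_6 = (10.3 − 7.8)/2 = 1.25 ft; q_6 = 0.96 × 4.22 × 1.25 = 5.064 ft³/s
w_7 = (14.9 − 9.5)/2 = 2.7 ft; q_7 = 1.22 × 5.44 × 2.7 = 17.92 ft³/s
w_8 = (14.9 − 10.3)/2 = 2.3 ft; q_8 = 0.44 × 1.24 × 2.3 = 1.255 ft³/s
Q = Σ qᵢ = 51.17 ft³/s

51.2 ft³/s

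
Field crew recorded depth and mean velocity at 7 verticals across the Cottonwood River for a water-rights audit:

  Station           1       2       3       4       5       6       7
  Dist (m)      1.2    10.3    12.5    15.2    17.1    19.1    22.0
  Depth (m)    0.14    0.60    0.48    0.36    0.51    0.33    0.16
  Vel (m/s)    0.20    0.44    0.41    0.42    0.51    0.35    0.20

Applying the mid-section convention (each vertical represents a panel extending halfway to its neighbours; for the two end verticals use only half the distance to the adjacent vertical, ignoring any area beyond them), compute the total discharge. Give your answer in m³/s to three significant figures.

3.29 m³/s

w_1 = (10.3 − 1.2)/2 = 4.55 m; q_1 = 0.20 × 0.14 × 4.55 = 0.1274 m³/s
w_2 = (12.5 − 1.2)/2 = 5.65 m; q_2 = 0.44 × 0.60 × 5.65 = 1.492 m³/s
w_3 = (15.2 − 10.3)/2 = 2.45 m; q_3 = 0.41 × 0.48 × 2.45 = 0.4822 m³/s
w_4 = (17.1 − 12.5)/2 = 2.3 m; q_4 = 0.42 × 0.36 × 2.3 = 0.3478 m³/s
w_5 = (19.1 − 15.2)/2 = 1.95 m; q_5 = 0.51 × 0.51 × 1.95 = 0.5072 m³/s
w_6 = (22.0 − 17.1)/2 = 2.45 m; q_6 = 0.35 × 0.33 × 2.45 = 0.2830 m³/s
w_7 = (22.0 − 19.1)/2 = 1.45 m; q_7 = 0.20 × 0.16 × 1.45 = 0.04640 m³/s
Q = Σ qᵢ = 3.285 m³/s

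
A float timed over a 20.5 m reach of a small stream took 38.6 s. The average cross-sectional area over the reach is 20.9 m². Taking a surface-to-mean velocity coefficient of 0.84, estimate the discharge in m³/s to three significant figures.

9.32 m³/s

v_surface = L / t̄ = 20.5 / 38.6 = 0.5311 m/s
v_mean = 0.84 × 0.5311 = 0.4461 m/s
Q = A × v_mean = 20.9 × 0.4461 = 9.324 m³/s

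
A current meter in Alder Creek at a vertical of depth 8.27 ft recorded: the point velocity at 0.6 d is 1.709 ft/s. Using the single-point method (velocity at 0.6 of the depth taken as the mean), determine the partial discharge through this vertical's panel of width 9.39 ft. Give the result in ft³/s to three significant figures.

v̄ = v₀.₆ = 1.709 ft/s
q = v̄ × d × w = 1.709 × 8.27 × 9.39 = 132.7 ft³/s

133 ft³/s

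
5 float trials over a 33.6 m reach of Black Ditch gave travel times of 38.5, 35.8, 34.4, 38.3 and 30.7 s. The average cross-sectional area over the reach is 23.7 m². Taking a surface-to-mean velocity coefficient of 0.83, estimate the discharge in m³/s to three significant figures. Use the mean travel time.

18.6 m³/s

t̄ = (38.5 + 35.8 + 34.4 + 38.3 + 30.7) / 5 = 35.54 s
v_surface = L / t̄ = 33.6 / 35.54 = 0.9454 m/s
v_mean = 0.83 × 0.9454 = 0.7847 m/s
Q = A × v_mean = 23.7 × 0.7847 = 18.60 m³/s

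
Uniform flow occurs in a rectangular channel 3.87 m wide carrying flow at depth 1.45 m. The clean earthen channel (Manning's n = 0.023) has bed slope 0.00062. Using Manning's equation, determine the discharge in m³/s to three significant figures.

5.36 m³/s

A = b·y = 3.87 × 1.45 = 5.612 m²
P = b + 2y = 3.87 + 2×1.45 = 6.770 m
R = A/P = 5.612/6.770 = 0.8289 m
Q = (1/n)·A·R^(2/3)·S^(1/2) = (1/0.023) × 5.612 × 0.8289^(2/3) × 0.00062^(1/2) = 5.361 m³/s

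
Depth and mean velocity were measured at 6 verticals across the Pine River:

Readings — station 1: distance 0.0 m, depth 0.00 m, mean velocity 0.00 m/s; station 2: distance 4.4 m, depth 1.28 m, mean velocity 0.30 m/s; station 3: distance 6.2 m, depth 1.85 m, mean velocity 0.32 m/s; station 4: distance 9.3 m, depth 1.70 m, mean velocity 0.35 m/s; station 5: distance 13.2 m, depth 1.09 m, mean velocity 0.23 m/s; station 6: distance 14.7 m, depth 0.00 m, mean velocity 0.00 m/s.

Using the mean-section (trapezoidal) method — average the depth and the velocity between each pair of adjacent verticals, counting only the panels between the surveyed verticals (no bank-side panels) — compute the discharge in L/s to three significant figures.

4810 L/s

Panel 1-2: Δb = 4.4 m, d̄ = (0.00+1.28)/2 = 0.64, v̄ = (0.00+0.30)/2 = 0.15 → q = 4.4×0.64×0.15 = 0.4224 m³/s
Panel 2-3: Δb = 1.8 m, d̄ = (1.28+1.85)/2 = 1.565, v̄ = (0.30+0.32)/2 = 0.31 → q = 1.8×1.565×0.31 = 0.8733 m³/s
Panel 3-4: Δb = 3.1 m, d̄ = (1.85+1.70)/2 = 1.775, v̄ = (0.32+0.35)/2 = 0.335 → q = 3.1×1.775×0.335 = 1.843 m³/s
Panel 4-5: Δb = 3.9 m, d̄ = (1.70+1.09)/2 = 1.395, v̄ = (0.35+0.23)/2 = 0.29 → q = 3.9×1.395×0.29 = 1.578 m³/s
Panel 5-6: Δb = 1.5 m, d̄ = (1.09+0.00)/2 = 0.545, v̄ = (0.23+0.00)/2 = 0.115 → q = 1.5×0.545×0.115 = 0.09401 m³/s
Q = Σ q = 4.811 m³/s
= 4.811 × 1000 = 4811 L/s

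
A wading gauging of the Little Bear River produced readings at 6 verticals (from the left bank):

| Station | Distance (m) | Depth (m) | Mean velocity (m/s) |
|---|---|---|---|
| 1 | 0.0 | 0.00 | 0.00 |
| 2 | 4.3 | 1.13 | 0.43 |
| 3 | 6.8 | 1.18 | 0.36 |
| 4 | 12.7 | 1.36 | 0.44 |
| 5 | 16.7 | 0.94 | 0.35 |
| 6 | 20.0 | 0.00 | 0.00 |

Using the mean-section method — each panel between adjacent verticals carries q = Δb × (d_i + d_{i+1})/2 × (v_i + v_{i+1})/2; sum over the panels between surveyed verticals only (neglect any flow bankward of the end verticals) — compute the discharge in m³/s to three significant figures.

Panel 1-2: Δb = 4.3 m, d̄ = (0.00+1.13)/2 = 0.565, v̄ = (0.00+0.43)/2 = 0.215 → q = 4.3×0.565×0.215 = 0.5223 m³/s
Panel 2-3: Δb = 2.5 m, d̄ = (1.13+1.18)/2 = 1.155, v̄ = (0.43+0.36)/2 = 0.395 → q = 2.5×1.155×0.395 = 1.141 m³/s
Panel 3-4: Δb = 5.9 m, d̄ = (1.18+1.36)/2 = 1.27, v̄ = (0.36+0.44)/2 = 0.4 → q = 5.9×1.27×0.4 = 2.997 m³/s
Panel 4-5: Δb = 4 m, d̄ = (1.36+0.94)/2 = 1.15, v̄ = (0.44+0.35)/2 = 0.395 → q = 4×1.15×0.395 = 1.817 m³/s
Panel 5-6: Δb = 3.3 m, d̄ = (0.94+0.00)/2 = 0.47, v̄ = (0.35+0.00)/2 = 0.175 → q = 3.3×0.47×0.175 = 0.2714 m³/s
Q = Σ q = 6.749 m³/s

6.75 m³/s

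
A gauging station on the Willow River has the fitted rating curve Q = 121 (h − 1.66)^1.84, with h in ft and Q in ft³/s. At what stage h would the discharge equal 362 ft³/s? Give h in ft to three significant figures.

3.47 ft

h − h₀ = (Q/C)^(1/b) = (362/121)^(1/1.84) = 1.814 ft
h = 1.66 + 1.814 = 3.474 ft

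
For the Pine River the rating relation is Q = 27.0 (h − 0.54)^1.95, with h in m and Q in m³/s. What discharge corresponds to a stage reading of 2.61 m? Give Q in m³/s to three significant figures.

Q = 27.0 × (2.61 − 0.54)^1.95 = 27.0 × 2.07^1.95 = 111.6 m³/s

112 m³/s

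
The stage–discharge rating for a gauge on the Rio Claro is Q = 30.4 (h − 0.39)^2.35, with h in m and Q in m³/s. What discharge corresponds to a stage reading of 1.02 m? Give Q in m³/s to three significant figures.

10.3 m³/s

Q = 30.4 × (1.02 − 0.39)^2.35 = 30.4 × 0.63^2.35 = 10.26 m³/s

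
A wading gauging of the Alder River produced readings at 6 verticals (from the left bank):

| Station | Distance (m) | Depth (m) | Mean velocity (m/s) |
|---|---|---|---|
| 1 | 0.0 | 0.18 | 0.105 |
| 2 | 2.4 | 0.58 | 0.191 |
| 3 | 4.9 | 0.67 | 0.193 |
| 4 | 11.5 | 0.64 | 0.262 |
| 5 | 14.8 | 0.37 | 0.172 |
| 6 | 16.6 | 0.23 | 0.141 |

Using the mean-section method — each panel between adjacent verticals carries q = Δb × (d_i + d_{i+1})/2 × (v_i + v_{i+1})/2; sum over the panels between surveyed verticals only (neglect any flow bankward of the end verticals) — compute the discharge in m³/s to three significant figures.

Panel 1-2: Δb = 2.4 m, d̄ = (0.18+0.58)/2 = 0.38, v̄ = (0.105+0.191)/2 = 0.148 → q = 2.4×0.38×0.148 = 0.1350 m³/s
Panel 2-3: Δb = 2.5 m, d̄ = (0.58+0.67)/2 = 0.625, v̄ = (0.191+0.193)/2 = 0.192 → q = 2.5×0.625×0.192 = 0.3000 m³/s
Panel 3-4: Δb = 6.6 m, d̄ = (0.67+0.64)/2 = 0.655, v̄ = (0.193+0.262)/2 = 0.2275 → q = 6.6×0.655×0.2275 = 0.9835 m³/s
Panel 4-5: Δb = 3.3 m, d̄ = (0.64+0.37)/2 = 0.505, v̄ = (0.262+0.172)/2 = 0.217 → q = 3.3×0.505×0.217 = 0.3616 m³/s
Panel 5-6: Δb = 1.8 m, d̄ = (0.37+0.23)/2 = 0.3, v̄ = (0.172+0.141)/2 = 0.1565 → q = 1.8×0.3×0.1565 = 0.08451 m³/s
Q = Σ q = 1.865 m³/s

1.86 m³/s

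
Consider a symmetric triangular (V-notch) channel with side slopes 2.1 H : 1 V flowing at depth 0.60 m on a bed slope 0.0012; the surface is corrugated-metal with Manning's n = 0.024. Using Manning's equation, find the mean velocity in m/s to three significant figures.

0.604 m/s

A = z·y² = 2.1×0.60² = 0.7560 m²
P = 2y√(1+z²) = 2×0.60×√(1+2.1²) = 2.791 m
R = A/P = 0.7560/2.791 = 0.2709 m
Q = (1/n)·A·R^(2/3)·S^(1/2) = (1/0.024) × 0.7560 × 0.2709^(2/3) × 0.0012^(1/2) = 0.4568 m³/s
V = Q/A = 0.4568/0.7560 = 0.6042 m/s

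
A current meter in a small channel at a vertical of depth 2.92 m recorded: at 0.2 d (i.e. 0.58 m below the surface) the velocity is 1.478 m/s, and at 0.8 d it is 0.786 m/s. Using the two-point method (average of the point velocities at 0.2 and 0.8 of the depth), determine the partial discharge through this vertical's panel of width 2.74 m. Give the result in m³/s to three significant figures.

9.06 m³/s

v̄ = (1.478 + 0.786) / 2 = 1.132 m/s
q = v̄ × d × w = 1.132 × 2.92 × 2.74 = 9.057 m³/s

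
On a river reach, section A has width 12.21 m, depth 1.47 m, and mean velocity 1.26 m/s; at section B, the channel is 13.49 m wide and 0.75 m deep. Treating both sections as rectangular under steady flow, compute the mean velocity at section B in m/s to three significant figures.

Q = A₁V₁ = (12.21×1.47) × 1.26 = 22.62 m³/s
A₂ = 13.49 × 0.75 = 10.12 m²
V₂ = Q/A₂ = 22.62/10.12 = 2.235 m/s

2.24 m/s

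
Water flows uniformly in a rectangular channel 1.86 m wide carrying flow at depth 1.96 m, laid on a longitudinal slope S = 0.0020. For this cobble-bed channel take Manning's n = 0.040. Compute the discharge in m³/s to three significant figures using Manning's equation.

3.00 m³/s

A = b·y = 1.86 × 1.96 = 3.646 m²
P = b + 2y = 1.86 + 2×1.96 = 5.780 m
R = A/P = 3.646/5.780 = 0.6307 m
Q = (1/n)·A·R^(2/3)·S^(1/2) = (1/0.040) × 3.646 × 0.6307^(2/3) × 0.0020^(1/2) = 2.998 m³/s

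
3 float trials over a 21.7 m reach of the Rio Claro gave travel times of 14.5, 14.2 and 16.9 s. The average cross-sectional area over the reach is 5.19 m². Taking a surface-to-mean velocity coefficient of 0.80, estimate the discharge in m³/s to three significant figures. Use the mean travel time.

t̄ = (14.5 + 14.2 + 16.9) / 3 = 15.2 s
v_surface = L / t̄ = 21.7 / 15.2 = 1.428 m/s
v_mean = 0.80 × 1.428 = 1.142 m/s
Q = A × v_mean = 5.19 × 1.142 = 5.928 m³/s

5.93 m³/s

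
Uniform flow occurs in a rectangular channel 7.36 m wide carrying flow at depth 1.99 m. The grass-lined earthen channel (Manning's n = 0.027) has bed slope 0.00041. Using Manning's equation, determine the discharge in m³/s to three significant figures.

A = b·y = 7.36 × 1.99 = 14.65 m²
P = b + 2y = 7.36 + 2×1.99 = 11.34 m
R = A/P = 14.65/11.34 = 1.292 m
Q = (1/n)·A·R^(2/3)·S^(1/2) = (1/0.027) × 14.65 × 1.292^(2/3) × 0.00041^(1/2) = 13.03 m³/s

13.0 m³/s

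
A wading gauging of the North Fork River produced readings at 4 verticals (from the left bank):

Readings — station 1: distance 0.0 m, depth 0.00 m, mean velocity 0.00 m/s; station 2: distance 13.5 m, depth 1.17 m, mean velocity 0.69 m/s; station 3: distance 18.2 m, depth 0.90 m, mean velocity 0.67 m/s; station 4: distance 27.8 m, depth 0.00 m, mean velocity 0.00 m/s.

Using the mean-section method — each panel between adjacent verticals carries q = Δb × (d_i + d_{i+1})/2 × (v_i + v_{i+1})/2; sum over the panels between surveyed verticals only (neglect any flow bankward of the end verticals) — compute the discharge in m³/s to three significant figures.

Panel 1-2: Δb = 13.5 m, d̄ = (0.00+1.17)/2 = 0.585, v̄ = (0.00+0.69)/2 = 0.345 → q = 13.5×0.585×0.345 = 2.725 m³/s
Panel 2-3: Δb = 4.7 m, d̄ = (1.17+0.90)/2 = 1.035, v̄ = (0.69+0.67)/2 = 0.68 → q = 4.7×1.035×0.68 = 3.308 m³/s
Panel 3-4: Δb = 9.6 m, d̄ = (0.90+0.00)/2 = 0.45, v̄ = (0.67+0.00)/2 = 0.335 → q = 9.6×0.45×0.335 = 1.447 m³/s
Q = Σ q = 7.480 m³/s

7.48 m³/s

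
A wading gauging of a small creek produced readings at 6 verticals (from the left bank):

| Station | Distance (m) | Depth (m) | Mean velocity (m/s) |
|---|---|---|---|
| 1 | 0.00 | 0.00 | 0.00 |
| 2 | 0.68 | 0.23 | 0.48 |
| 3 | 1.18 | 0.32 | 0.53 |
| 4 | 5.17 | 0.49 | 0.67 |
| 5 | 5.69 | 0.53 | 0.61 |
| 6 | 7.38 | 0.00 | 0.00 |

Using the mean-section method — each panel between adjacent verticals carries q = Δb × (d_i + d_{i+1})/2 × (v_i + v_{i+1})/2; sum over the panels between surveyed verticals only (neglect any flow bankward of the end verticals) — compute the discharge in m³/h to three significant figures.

Panel 1-2: Δb = 0.68 m, d̄ = (0.00+0.23)/2 = 0.115, v̄ = (0.00+0.48)/2 = 0.24 → q = 0.68×0.115×0.24 = 0.01877 m³/s
Panel 2-3: Δb = 0.5 m, d̄ = (0.23+0.32)/2 = 0.275, v̄ = (0.48+0.53)/2 = 0.505 → q = 0.5×0.275×0.505 = 0.06944 m³/s
Panel 3-4: Δb = 3.99 m, d̄ = (0.32+0.49)/2 = 0.405, v̄ = (0.53+0.67)/2 = 0.6 → q = 3.99×0.405×0.6 = 0.9696 m³/s
Panel 4-5: Δb = 0.52 m, d̄ = (0.49+0.53)/2 = 0.51, v̄ = (0.67+0.61)/2 = 0.64 → q = 0.52×0.51×0.64 = 0.1697 m³/s
Panel 5-6: Δb = 1.69 m, d̄ = (0.53+0.00)/2 = 0.265, v̄ = (0.61+0.00)/2 = 0.305 → q = 1.69×0.265×0.305 = 0.1366 m³/s
Q = Σ q = 1.364 m³/s
= 1.364 × 3600 = 4911 m³/h

4910 m³/h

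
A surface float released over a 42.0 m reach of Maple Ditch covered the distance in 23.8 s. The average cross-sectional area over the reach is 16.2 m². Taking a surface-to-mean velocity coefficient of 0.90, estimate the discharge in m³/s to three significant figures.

25.7 m³/s

v_surface = L / t̄ = 42.0 / 23.8 = 1.765 m/s
v_mean = 0.90 × 1.765 = 1.588 m/s
Q = A × v_mean = 16.2 × 1.588 = 25.73 m³/s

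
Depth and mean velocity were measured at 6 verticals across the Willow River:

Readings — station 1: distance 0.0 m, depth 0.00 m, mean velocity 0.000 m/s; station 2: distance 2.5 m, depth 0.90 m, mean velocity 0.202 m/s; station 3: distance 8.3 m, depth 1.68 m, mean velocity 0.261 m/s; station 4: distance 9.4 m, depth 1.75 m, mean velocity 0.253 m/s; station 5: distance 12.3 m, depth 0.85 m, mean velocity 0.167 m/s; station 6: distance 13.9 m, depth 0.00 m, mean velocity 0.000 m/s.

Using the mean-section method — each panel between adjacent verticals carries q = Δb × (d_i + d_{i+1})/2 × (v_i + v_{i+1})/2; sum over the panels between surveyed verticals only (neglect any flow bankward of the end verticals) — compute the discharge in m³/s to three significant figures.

3.18 m³/s

Panel 1-2: Δb = 2.5 m, d̄ = (0.00+0.90)/2 = 0.45, v̄ = (0.000+0.202)/2 = 0.101 → q = 2.5×0.45×0.101 = 0.1136 m³/s
Panel 2-3: Δb = 5.8 m, d̄ = (0.90+1.68)/2 = 1.29, v̄ = (0.202+0.261)/2 = 0.2315 → q = 5.8×1.29×0.2315 = 1.732 m³/s
Panel 3-4: Δb = 1.1 m, d̄ = (1.68+1.75)/2 = 1.715, v̄ = (0.261+0.253)/2 = 0.257 → q = 1.1×1.715×0.257 = 0.4848 m³/s
Panel 4-5: Δb = 2.9 m, d̄ = (1.75+0.85)/2 = 1.3, v̄ = (0.253+0.167)/2 = 0.21 → q = 2.9×1.3×0.21 = 0.7917 m³/s
Panel 5-6: Δb = 1.6 m, d̄ = (0.85+0.00)/2 = 0.425, v̄ = (0.167+0.000)/2 = 0.0835 → q = 1.6×0.425×0.0835 = 0.05678 m³/s
Q = Σ q = 3.179 m³/s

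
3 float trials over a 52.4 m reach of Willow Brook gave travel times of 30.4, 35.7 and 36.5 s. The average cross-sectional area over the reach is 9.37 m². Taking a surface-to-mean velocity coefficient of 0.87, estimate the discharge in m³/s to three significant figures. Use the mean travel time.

12.5 m³/s

t̄ = (30.4 + 35.7 + 36.5) / 3 = 34.2 s
v_surface = L / t̄ = 52.4 / 34.2 = 1.532 m/s
v_mean = 0.87 × 1.532 = 1.333 m/s
Q = A × v_mean = 9.37 × 1.333 = 12.49 m³/s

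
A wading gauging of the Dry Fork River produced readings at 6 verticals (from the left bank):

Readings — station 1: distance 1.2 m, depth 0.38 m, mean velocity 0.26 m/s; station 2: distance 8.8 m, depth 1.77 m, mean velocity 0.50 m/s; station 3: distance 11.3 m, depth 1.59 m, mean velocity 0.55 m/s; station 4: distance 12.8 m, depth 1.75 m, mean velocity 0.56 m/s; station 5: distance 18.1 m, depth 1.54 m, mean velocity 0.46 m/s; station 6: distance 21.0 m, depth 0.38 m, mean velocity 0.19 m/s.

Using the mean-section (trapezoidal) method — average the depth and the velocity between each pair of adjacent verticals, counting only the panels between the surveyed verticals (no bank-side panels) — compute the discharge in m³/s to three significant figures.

Panel 1-2: Δb = 7.6 m, d̄ = (0.38+1.77)/2 = 1.075, v̄ = (0.26+0.50)/2 = 0.38 → q = 7.6×1.075×0.38 = 3.105 m³/s
Panel 2-3: Δb = 2.5 m, d̄ = (1.77+1.59)/2 = 1.68, v̄ = (0.50+0.55)/2 = 0.525 → q = 2.5×1.68×0.525 = 2.205 m³/s
Panel 3-4: Δb = 1.5 m, d̄ = (1.59+1.75)/2 = 1.67, v̄ = (0.55+0.56)/2 = 0.555 → q = 1.5×1.67×0.555 = 1.390 m³/s
Panel 4-5: Δb = 5.3 m, d̄ = (1.75+1.54)/2 = 1.645, v̄ = (0.56+0.46)/2 = 0.51 → q = 5.3×1.645×0.51 = 4.446 m³/s
Panel 5-6: Δb = 2.9 m, d̄ = (1.54+0.38)/2 = 0.96, v̄ = (0.46+0.19)/2 = 0.325 → q = 2.9×0.96×0.325 = 0.9048 m³/s
Q = Σ q = 12.05 m³/s

12.1 m³/s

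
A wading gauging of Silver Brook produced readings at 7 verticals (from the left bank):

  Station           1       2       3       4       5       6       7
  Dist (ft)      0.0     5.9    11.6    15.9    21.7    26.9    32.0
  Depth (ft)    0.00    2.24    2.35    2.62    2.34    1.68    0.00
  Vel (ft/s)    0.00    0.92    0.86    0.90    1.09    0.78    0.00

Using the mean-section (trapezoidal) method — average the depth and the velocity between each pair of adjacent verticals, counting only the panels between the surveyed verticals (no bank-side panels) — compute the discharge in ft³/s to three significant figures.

Panel 1-2: Δb = 5.9 ft, d̄ = (0.00+2.24)/2 = 1.12, v̄ = (0.00+0.92)/2 = 0.46 → q = 5.9×1.12×0.46 = 3.040 ft³/s
Panel 2-3: Δb = 5.7 ft, d̄ = (2.24+2.35)/2 = 2.295, v̄ = (0.92+0.86)/2 = 0.89 → q = 5.7×2.295×0.89 = 11.64 ft³/s
Panel 3-4: Δb = 4.3 ft, d̄ = (2.35+2.62)/2 = 2.485, v̄ = (0.86+0.90)/2 = 0.88 → q = 4.3×2.485×0.88 = 9.403 ft³/s
Panel 4-5: Δb = 5.8 ft, d̄ = (2.62+2.34)/2 = 2.48, v̄ = (0.90+1.09)/2 = 0.995 → q = 5.8×2.48×0.995 = 14.31 ft³/s
Panel 5-6: Δb = 5.2 ft, d̄ = (2.34+1.68)/2 = 2.01, v̄ = (1.09+0.78)/2 = 0.935 → q = 5.2×2.01×0.935 = 9.773 ft³/s
Panel 6-7: Δb = 5.1 ft, d̄ = (1.68+0.00)/2 = 0.84, v̄ = (0.78+0.00)/2 = 0.39 → q = 5.1×0.84×0.39 = 1.671 ft³/s
Q = Σ q = 49.84 ft³/s

49.8 ft³/s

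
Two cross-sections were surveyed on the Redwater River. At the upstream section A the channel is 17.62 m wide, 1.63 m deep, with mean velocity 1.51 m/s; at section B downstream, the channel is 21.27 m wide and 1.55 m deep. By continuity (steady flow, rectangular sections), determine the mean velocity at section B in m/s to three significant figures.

Q = A₁V₁ = (17.62×1.63) × 1.51 = 43.37 m³/s
A₂ = 21.27 × 1.55 = 32.97 m²
V₂ = Q/A₂ = 43.37/32.97 = 1.315 m/s

1.32 m/s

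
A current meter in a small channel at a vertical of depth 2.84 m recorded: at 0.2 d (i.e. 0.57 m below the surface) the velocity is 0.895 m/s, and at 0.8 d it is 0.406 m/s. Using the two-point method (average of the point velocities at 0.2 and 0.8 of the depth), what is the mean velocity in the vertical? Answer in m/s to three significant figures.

0.651 m/s

v̄ = (0.895 + 0.406) / 2 = 0.6505 m/s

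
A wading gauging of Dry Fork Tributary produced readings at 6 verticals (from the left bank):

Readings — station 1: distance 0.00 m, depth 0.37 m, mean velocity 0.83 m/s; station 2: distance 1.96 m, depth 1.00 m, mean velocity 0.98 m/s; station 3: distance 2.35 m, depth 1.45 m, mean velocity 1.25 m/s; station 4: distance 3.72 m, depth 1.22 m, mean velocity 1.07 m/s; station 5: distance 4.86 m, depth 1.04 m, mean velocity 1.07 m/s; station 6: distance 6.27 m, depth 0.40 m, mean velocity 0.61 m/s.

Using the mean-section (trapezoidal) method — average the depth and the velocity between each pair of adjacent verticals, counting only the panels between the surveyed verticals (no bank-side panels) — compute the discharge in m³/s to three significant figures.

6.10 m³/s

Panel 1-2: Δb = 1.96 m, d̄ = (0.37+1.00)/2 = 0.685, v̄ = (0.83+0.98)/2 = 0.905 → q = 1.96×0.685×0.905 = 1.215 m³/s
Panel 2-3: Δb = 0.39 m, d̄ = (1.00+1.45)/2 = 1.225, v̄ = (0.98+1.25)/2 = 1.115 → q = 0.39×1.225×1.115 = 0.5327 m³/s
Panel 3-4: Δb = 1.37 m, d̄ = (1.45+1.22)/2 = 1.335, v̄ = (1.25+1.07)/2 = 1.16 → q = 1.37×1.335×1.16 = 2.122 m³/s
Panel 4-5: Δb = 1.14 m, d̄ = (1.22+1.04)/2 = 1.13, v̄ = (1.07+1.07)/2 = 1.07 → q = 1.14×1.13×1.07 = 1.378 m³/s
Panel 5-6: Δb = 1.41 m, d̄ = (1.04+0.40)/2 = 0.72, v̄ = (1.07+0.61)/2 = 0.84 → q = 1.41×0.72×0.84 = 0.8528 m³/s
Q = Σ q = 6.100 m³/s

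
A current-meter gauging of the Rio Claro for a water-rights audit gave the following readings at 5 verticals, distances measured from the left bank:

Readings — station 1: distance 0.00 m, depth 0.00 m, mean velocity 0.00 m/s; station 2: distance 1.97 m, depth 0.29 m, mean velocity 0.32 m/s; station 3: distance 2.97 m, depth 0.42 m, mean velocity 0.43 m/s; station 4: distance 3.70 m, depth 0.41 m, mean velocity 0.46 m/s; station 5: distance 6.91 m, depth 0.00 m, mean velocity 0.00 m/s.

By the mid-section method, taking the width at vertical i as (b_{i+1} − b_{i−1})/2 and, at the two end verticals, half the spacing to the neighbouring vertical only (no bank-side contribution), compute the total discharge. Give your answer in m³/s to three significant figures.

0.666 m³/s

w_2 = (2.97 − 0.00)/2 = 1.485 m; q_2 = 0.32 × 0.29 × 1.485 = 0.1378 m³/s
w_3 = (3.70 − 1.97)/2 = 0.865 m; q_3 = 0.43 × 0.42 × 0.865 = 0.1562 m³/s
w_4 = (6.91 − 2.97)/2 = 1.97 m; q_4 = 0.46 × 0.41 × 1.97 = 0.3715 m³/s
Stations 1, 5 contribute zero (depth or velocity is 0).
Q = Σ qᵢ = 0.6656 m³/s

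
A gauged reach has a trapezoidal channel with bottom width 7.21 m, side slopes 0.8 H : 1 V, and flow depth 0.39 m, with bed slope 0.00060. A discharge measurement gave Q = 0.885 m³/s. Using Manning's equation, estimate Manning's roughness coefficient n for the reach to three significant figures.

0.0409

A = (b + z·y)·y = (7.21 + 0.8×0.39)×0.39 = 2.934 m²
P = b + 2y√(1+z²) = 7.21 + 2×0.39×√(1+0.8²) = 8.209 m
R = A/P = 2.934/8.209 = 0.3574 m
n = (1/Q)·A·R^(2/3)·S^(1/2) = (1/0.885) × 2.934 × 0.5036 × 0.02449 = 0.04089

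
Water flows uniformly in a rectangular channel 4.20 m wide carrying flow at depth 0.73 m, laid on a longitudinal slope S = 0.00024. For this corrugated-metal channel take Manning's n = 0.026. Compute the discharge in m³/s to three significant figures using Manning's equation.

1.21 m³/s

A = b·y = 4.20 × 0.73 = 3.066 m²
P = b + 2y = 4.20 + 2×0.73 = 5.660 m
R = A/P = 3.066/5.660 = 0.5417 m
Q = (1/n)·A·R^(2/3)·S^(1/2) = (1/0.026) × 3.066 × 0.5417^(2/3) × 0.00024^(1/2) = 1.214 m³/s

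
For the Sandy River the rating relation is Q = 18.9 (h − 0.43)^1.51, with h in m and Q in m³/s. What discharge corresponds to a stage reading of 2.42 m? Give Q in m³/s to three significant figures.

53.4 m³/s

Q = 18.9 × (2.42 − 0.43)^1.51 = 18.9 × 1.99^1.51 = 53.42 m³/s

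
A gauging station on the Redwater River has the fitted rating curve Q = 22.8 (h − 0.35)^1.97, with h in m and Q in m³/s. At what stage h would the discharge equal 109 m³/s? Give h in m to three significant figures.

2.56 m

h − h₀ = (Q/C)^(1/b) = (109/22.8)^(1/1.97) = 2.213 m
h = 0.35 + 2.213 = 2.563 m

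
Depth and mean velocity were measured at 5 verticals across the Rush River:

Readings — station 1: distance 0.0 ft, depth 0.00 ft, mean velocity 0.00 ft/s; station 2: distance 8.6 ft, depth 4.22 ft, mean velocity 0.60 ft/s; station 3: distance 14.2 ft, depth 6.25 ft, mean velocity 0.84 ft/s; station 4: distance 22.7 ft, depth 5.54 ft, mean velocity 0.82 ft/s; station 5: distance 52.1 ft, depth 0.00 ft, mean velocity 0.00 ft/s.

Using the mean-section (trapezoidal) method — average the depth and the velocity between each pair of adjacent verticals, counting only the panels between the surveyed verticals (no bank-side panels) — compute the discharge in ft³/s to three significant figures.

102 ft³/s

Panel 1-2: Δb = 8.6 ft, d̄ = (0.00+4.22)/2 = 2.11, v̄ = (0.00+0.60)/2 = 0.3 → q = 8.6×2.11×0.3 = 5.444 ft³/s
Panel 2-3: Δb = 5.6 ft, d̄ = (4.22+6.25)/2 = 5.235, v̄ = (0.60+0.84)/2 = 0.72 → q = 5.6×5.235×0.72 = 21.11 ft³/s
Panel 3-4: Δb = 8.5 ft, d̄ = (6.25+5.54)/2 = 5.895, v̄ = (0.84+0.82)/2 = 0.83 → q = 8.5×5.895×0.83 = 41.59 ft³/s
Panel 4-5: Δb = 29.4 ft, d̄ = (5.54+0.00)/2 = 2.77, v̄ = (0.82+0.00)/2 = 0.41 → q = 29.4×2.77×0.41 = 33.39 ft³/s
Q = Σ q = 101.5 ft³/s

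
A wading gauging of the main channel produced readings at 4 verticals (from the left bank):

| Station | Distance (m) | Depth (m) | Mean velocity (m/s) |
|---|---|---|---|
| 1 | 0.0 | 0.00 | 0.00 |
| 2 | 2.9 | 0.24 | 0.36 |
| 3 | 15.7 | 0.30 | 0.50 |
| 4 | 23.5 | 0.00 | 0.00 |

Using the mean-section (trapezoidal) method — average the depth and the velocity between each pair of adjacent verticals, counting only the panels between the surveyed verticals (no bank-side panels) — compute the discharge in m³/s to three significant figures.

1.84 m³/s

Panel 1-2: Δb = 2.9 m, d̄ = (0.00+0.24)/2 = 0.12, v̄ = (0.00+0.36)/2 = 0.18 → q = 2.9×0.12×0.18 = 0.06264 m³/s
Panel 2-3: Δb = 12.8 m, d̄ = (0.24+0.30)/2 = 0.27, v̄ = (0.36+0.50)/2 = 0.43 → q = 12.8×0.27×0.43 = 1.486 m³/s
Panel 3-4: Δb = 7.8 m, d̄ = (0.30+0.00)/2 = 0.15, v̄ = (0.50+0.00)/2 = 0.25 → q = 7.8×0.15×0.25 = 0.2925 m³/s
Q = Σ q = 1.841 m³/s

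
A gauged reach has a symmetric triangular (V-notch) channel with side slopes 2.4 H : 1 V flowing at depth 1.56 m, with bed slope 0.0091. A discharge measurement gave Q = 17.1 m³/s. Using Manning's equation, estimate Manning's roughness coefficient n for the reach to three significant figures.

A = z·y² = 2.4×1.56² = 5.841 m²
P = 2y√(1+z²) = 2×1.56×√(1+2.4²) = 8.112 m
R = A/P = 5.841/8.112 = 0.7200 m
n = (1/Q)·A·R^(2/3)·S^(1/2) = (1/17.1) × 5.841 × 0.8033 × 0.09539 = 0.02617

0.0262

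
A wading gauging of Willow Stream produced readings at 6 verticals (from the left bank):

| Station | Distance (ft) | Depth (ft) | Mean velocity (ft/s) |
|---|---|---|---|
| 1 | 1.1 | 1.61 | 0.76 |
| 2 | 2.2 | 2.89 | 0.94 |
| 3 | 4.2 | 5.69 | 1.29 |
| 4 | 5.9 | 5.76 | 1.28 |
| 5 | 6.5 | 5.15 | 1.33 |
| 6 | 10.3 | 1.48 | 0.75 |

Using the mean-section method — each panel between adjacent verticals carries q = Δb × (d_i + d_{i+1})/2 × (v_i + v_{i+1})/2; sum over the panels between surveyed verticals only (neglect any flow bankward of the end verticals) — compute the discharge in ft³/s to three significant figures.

41.5 ft³/s

Panel 1-2: Δb = 1.1 ft, d̄ = (1.61+2.89)/2 = 2.25, v̄ = (0.76+0.94)/2 = 0.85 → q = 1.1×2.25×0.85 = 2.104 ft³/s
Panel 2-3: Δb = 2 ft, d̄ = (2.89+5.69)/2 = 4.29, v̄ = (0.94+1.29)/2 = 1.115 → q = 2×4.29×1.115 = 9.567 ft³/s
Panel 3-4: Δb = 1.7 ft, d̄ = (5.69+5.76)/2 = 5.725, v̄ = (1.29+1.28)/2 = 1.285 → q = 1.7×5.725×1.285 = 12.51 ft³/s
Panel 4-5: Δb = 0.6 ft, d̄ = (5.76+5.15)/2 = 5.455, v̄ = (1.28+1.33)/2 = 1.305 → q = 0.6×5.455×1.305 = 4.271 ft³/s
Panel 5-6: Δb = 3.8 ft, d̄ = (5.15+1.48)/2 = 3.315, v̄ = (1.33+0.75)/2 = 1.04 → q = 3.8×3.315×1.04 = 13.10 ft³/s
Q = Σ q = 41.55 ft³/s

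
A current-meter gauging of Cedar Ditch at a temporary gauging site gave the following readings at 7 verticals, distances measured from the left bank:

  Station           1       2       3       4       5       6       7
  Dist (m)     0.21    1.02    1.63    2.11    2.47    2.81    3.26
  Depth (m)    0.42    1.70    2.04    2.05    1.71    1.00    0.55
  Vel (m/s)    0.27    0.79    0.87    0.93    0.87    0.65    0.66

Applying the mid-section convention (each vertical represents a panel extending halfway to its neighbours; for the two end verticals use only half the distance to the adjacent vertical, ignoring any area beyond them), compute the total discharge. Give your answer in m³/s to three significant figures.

3.63 m³/s

w_1 = (1.02 − 0.21)/2 = 0.405 m; q_1 = 0.27 × 0.42 × 0.405 = 0.04593 m³/s
w_2 = (1.63 − 0.21)/2 = 0.71 m; q_2 = 0.79 × 1.70 × 0.71 = 0.9535 m³/s
w_3 = (2.11 − 1.02)/2 = 0.545 m; q_3 = 0.87 × 2.04 × 0.545 = 0.9673 m³/s
w_4 = (2.47 − 1.63)/2 = 0.42 m; q_4 = 0.93 × 2.05 × 0.42 = 0.8007 m³/s
w_5 = (2.81 − 2.11)/2 = 0.35 m; q_5 = 0.87 × 1.71 × 0.35 = 0.5207 m³/s
w_6 = (3.26 − 2.47)/2 = 0.395 m; q_6 = 0.65 × 1.00 × 0.395 = 0.2568 m³/s
w_7 = (3.26 − 2.81)/2 = 0.225 m; q_7 = 0.66 × 0.55 × 0.225 = 0.08168 m³/s
Q = Σ qᵢ = 3.627 m³/s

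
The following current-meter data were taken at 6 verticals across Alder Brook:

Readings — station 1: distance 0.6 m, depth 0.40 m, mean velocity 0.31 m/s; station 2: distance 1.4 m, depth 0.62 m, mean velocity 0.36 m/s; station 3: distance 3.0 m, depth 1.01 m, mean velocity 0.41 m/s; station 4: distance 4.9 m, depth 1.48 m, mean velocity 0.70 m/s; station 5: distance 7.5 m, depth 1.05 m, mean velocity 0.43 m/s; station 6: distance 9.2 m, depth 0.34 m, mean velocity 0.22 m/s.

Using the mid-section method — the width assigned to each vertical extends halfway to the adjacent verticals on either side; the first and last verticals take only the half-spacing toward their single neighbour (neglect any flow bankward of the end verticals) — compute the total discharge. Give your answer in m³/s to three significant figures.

w_1 = (1.4 − 0.6)/2 = 0.4 m; q_1 = 0.31 × 0.40 × 0.4 = 0.04960 m³/s
w_2 = (3.0 − 0.6)/2 = 1.2 m; q_2 = 0.36 × 0.62 × 1.2 = 0.2678 m³/s
w_3 = (4.9 − 1.4)/2 = 1.75 m; q_3 = 0.41 × 1.01 × 1.75 = 0.7247 m³/s
w_4 = (7.5 − 3.0)/2 = 2.25 m; q_4 = 0.70 × 1.48 × 2.25 = 2.331 m³/s
w_5 = (9.2 − 4.9)/2 = 2.15 m; q_5 = 0.43 × 1.05 × 2.15 = 0.9707 m³/s
w_6 = (9.2 − 7.5)/2 = 0.85 m; q_6 = 0.22 × 0.34 × 0.85 = 0.06358 m³/s
Q = Σ qᵢ = 4.407 m³/s

4.41 m³/s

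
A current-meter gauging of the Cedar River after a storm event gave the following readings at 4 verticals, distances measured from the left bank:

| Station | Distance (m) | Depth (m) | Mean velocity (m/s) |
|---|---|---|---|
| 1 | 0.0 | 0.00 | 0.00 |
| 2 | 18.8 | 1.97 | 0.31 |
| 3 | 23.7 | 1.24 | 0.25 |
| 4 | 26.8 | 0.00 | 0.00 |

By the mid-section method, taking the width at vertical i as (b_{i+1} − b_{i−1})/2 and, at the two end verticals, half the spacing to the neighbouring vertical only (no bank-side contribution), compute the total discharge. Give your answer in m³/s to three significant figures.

8.48 m³/s

w_2 = (23.7 − 0.0)/2 = 11.85 m; q_2 = 0.31 × 1.97 × 11.85 = 7.237 m³/s
w_3 = (26.8 − 18.8)/2 = 4 m; q_3 = 0.25 × 1.24 × 4 = 1.240 m³/s
Stations 1, 4 contribute zero (depth or velocity is 0).
Q = Σ qᵢ = 8.477 m³/s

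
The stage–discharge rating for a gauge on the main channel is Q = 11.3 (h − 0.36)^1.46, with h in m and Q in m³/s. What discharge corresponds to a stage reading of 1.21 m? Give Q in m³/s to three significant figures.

Q = 11.3 × (1.21 − 0.36)^1.46 = 11.3 × 0.85^1.46 = 8.913 m³/s

8.91 m³/s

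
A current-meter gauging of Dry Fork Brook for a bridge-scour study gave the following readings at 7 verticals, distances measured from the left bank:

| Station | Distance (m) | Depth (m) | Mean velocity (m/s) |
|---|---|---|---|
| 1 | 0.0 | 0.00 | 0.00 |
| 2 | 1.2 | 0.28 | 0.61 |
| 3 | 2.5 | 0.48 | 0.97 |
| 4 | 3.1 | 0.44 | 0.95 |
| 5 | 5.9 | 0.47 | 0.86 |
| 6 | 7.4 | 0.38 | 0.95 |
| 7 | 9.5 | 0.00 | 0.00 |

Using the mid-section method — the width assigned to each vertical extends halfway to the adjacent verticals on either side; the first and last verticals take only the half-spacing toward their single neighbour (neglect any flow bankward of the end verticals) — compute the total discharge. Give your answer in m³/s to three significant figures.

2.89 m³/s

w_2 = (2.5 − 0.0)/2 = 1.25 m; q_2 = 0.61 × 0.28 × 1.25 = 0.2135 m³/s
w_3 = (3.1 − 1.2)/2 = 0.95 m; q_3 = 0.97 × 0.48 × 0.95 = 0.4423 m³/s
w_4 = (5.9 − 2.5)/2 = 1.7 m; q_4 = 0.95 × 0.44 × 1.7 = 0.7106 m³/s
w_5 = (7.4 − 3.1)/2 = 2.15 m; q_5 = 0.86 × 0.47 × 2.15 = 0.8690 m³/s
w_6 = (9.5 − 5.9)/2 = 1.8 m; q_6 = 0.95 × 0.38 × 1.8 = 0.6498 m³/s
Stations 1, 7 contribute zero (depth or velocity is 0).
Q = Σ qᵢ = 2.885 m³/s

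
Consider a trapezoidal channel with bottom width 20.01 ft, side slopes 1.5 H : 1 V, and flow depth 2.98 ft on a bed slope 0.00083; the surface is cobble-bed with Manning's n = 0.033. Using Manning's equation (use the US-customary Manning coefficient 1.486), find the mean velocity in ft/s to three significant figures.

A = (b + z·y)·y = (20.01 + 1.5×2.98)×2.98 = 72.95 ft²
P = b + 2y√(1+z²) = 20.01 + 2×2.98×√(1+1.5²) = 30.75 ft
R = A/P = 72.95/30.75 = 2.372 ft
Q = (1.486/n)·A·R^(2/3)·S^(1/2) = (1.486/0.033) × 72.95 × 2.372^(2/3) × 0.00083^(1/2) = 168.3 ft³/s
V = Q/A = 168.3/72.95 = 2.307 ft/s

2.31 ft/s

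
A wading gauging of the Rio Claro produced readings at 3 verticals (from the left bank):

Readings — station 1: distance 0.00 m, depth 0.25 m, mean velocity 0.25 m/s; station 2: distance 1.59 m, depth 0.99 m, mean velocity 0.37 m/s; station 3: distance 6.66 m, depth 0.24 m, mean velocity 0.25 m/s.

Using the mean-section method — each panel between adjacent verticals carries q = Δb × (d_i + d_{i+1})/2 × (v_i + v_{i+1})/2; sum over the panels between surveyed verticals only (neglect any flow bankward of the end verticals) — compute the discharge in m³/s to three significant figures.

1.27 m³/s

Panel 1-2: Δb = 1.59 m, d̄ = (0.25+0.99)/2 = 0.62, v̄ = (0.25+0.37)/2 = 0.31 → q = 1.59×0.62×0.31 = 0.3056 m³/s
Panel 2-3: Δb = 5.07 m, d̄ = (0.99+0.24)/2 = 0.615, v̄ = (0.37+0.25)/2 = 0.31 → q = 5.07×0.615×0.31 = 0.9666 m³/s
Q = Σ q = 1.272 m³/s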